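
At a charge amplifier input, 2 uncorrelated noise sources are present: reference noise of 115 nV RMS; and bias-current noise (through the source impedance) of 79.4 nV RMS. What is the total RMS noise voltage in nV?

Uncorrelated sources add in power (mean-square): V_tot = √(ΣV_i²)
V_tot = √[(1.15×10⁻⁷)² + (7.94×10⁻⁸)²] = 1.40×10⁻⁷ V = 140 nV

140 nV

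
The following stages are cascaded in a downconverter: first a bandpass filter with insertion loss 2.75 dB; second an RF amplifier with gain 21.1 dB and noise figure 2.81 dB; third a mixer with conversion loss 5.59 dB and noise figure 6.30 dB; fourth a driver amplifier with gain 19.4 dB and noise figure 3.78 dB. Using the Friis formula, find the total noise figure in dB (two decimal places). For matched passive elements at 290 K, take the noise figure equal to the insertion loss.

5.70 dB

Convert to linear (a loss of L dB is a gain of −L dB): F_i = 10^(NF_i/10), G_i = 10^(G_i,dB/10)
  Stage 1: F_1 = 10^(2.75/10) = 1.884, G_1 = 10^(−2.75/10) = 0.5309
  Stage 2: F_2 = 10^(2.81/10) = 1.910, G_2 = 10^(21.1/10) = 128.8
  Stage 3: F_3 = 10^(6.30/10) = 4.266, G_3 = 10^(−5.59/10) = 0.2761
  Stage 4: F_4 = 10^(3.78/10) = 2.388, G_4 = 10^(19.4/10) = 87.10
Friis cascade:
  F = 1.884 + (1.910 − 1)/0.5309 + (4.266 − 1)/68.39 + (2.388 − 1)/18.88 = 3.719
NF = 10 log₁₀(3.719) = 5.70 dB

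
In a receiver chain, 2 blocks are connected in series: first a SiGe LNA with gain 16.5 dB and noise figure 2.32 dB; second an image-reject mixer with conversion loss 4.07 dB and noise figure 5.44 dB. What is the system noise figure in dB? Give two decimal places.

Convert to linear (a loss of L dB is a gain of −L dB): F_i = 10^(NF_i/10), G_i = 10^(G_i,dB/10)
  Stage 1: F_1 = 10^(2.32/10) = 1.706, G_1 = 10^(16.5/10) = 44.67
  Stage 2: F_2 = 10^(5.44/10) = 3.499, G_2 = 10^(−4.07/10) = 0.3917
Friis cascade:
  F = 1.706 + (3.499 − 1)/44.67 = 1.762
NF = 10 log₁₀(1.762) = 2.46 dB

2.46 dB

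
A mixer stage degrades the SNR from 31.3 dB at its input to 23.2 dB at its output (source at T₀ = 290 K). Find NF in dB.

8.1 dB

NF (dB) = SNR_in(dB) − SNR_out(dB) when the source is at T₀
NF = 31.3 − 23.2 = 8.1 dB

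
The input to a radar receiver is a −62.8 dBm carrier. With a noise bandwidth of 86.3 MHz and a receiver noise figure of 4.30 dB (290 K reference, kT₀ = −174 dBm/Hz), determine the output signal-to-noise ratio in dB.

Noise floor: N = −174 + 10 log₁₀(B) + NF
10 log₁₀(8.63×10⁷) = 79.36 dB
N = −174 + 79.36 + 4.30 = −90.34 dBm
SNR = P_sig − N = −62.8 − (−90.34) = 27.54 dB → 27.5 dB

27.5 dB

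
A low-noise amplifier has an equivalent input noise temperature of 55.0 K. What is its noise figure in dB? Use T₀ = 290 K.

F = 1 + T_e/T₀ = 1 + 55.0/290 = 1.18966
NF = 10 log₁₀(1.18966) = 0.754 dB

0.754 dB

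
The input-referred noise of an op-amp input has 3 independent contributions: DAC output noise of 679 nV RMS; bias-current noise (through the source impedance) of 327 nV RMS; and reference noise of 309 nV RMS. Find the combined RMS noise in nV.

815 nV

Uncorrelated sources add in power (mean-square): V_tot = √(ΣV_i²)
V_tot = √[(6.79×10⁻⁷)² + (3.27×10⁻⁷)² + (3.09×10⁻⁷)²] = 8.15×10⁻⁷ V = 815 nV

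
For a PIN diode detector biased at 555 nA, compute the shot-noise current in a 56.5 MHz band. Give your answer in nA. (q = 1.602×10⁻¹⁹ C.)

3.17 nA

I_n = √(2qI·B)
2qI·B = 2 × 1.602×10⁻¹⁹ × 5.55×10⁻⁷ × 5.65×10⁷ = 1.00×10⁻¹⁷ A²
I_n = √(1.00×10⁻¹⁷) = 3.17×10⁻⁹ A = 3.17 nA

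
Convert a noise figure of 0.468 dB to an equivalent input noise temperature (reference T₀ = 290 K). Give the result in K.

F = 10^(0.468/10) = 1.11378
T_e = (F − 1)·T₀ = (1.11378 − 1) × 290 = 33.0 K

33.0 K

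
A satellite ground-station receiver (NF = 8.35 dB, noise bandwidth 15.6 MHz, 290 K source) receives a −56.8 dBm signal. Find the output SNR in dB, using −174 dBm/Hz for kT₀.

36.9 dB

Noise floor: N = −174 + 10 log₁₀(B) + NF
10 log₁₀(1.56×10⁷) = 71.93 dB
N = −174 + 71.93 + 8.35 = −93.72 dBm
SNR = P_sig − N = −56.8 − (−93.72) = 36.92 dB → 36.9 dB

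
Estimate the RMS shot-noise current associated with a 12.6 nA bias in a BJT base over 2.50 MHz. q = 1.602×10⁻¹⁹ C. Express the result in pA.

I_n = √(2qI·B)
2qI·B = 2 × 1.602×10⁻¹⁹ × 1.26×10⁻⁸ × 2.50×10⁶ = 1.01×10⁻²⁰ A²
I_n = √(1.01×10⁻²⁰) = 1.00×10⁻¹⁰ A = 100 pA

100 pA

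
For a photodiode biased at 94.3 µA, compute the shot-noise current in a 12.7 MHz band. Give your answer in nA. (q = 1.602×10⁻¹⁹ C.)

I_n = √(2qI·B)
2qI·B = 2 × 1.602×10⁻¹⁹ × 9.43×10⁻⁵ × 1.27×10⁷ = 3.84×10⁻¹⁶ A²
I_n = √(3.84×10⁻¹⁶) = 1.96×10⁻⁸ A = 19.6 nA

19.6 nA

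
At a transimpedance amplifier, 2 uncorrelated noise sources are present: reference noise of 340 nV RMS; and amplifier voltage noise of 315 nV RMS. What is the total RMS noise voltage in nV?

Uncorrelated sources add in power (mean-square): V_tot = √(ΣV_i²)
V_tot = √[(3.40×10⁻⁷)² + (3.15×10⁻⁷)²] = 4.63×10⁻⁷ V = 463 nV

463 nV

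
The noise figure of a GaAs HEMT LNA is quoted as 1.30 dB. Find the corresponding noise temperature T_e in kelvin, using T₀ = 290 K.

F = 10^(1.30/10) = 1.34896
T_e = (F − 1)·T₀ = (1.34896 − 1) × 290 = 101 K

101 K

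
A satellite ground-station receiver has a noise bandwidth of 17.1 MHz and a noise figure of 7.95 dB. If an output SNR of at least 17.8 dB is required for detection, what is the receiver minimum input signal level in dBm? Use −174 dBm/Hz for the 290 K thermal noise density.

Sensitivity = −174 + 10 log₁₀(B) + NF + SNR_min
= −174 + 72.33 + 7.95 + 17.8
= −75.92 dBm → −75.9 dBm

−75.9 dBm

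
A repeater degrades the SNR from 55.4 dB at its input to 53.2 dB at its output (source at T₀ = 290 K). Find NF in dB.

NF (dB) = SNR_in(dB) − SNR_out(dB) when the source is at T₀
NF = 55.4 − 53.2 = 2.2 dB

2.2 dB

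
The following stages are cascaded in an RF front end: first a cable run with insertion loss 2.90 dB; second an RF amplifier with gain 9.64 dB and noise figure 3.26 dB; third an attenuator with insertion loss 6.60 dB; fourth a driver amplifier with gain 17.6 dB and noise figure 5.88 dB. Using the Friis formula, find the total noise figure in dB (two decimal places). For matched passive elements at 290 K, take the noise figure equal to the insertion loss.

Convert to linear (a loss of L dB is a gain of −L dB): F_i = 10^(NF_i/10), G_i = 10^(G_i,dB/10)
  Stage 1: F_1 = 10^(2.90/10) = 1.950, G_1 = 10^(−2.90/10) = 0.5129
  Stage 2: F_2 = 10^(3.26/10) = 2.118, G_2 = 10^(9.64/10) = 9.204
  Stage 3: F_3 = 10^(6.60/10) = 4.571, G_3 = 10^(−6.60/10) = 0.2188
  Stage 4: F_4 = 10^(5.88/10) = 3.873, G_4 = 10^(17.6/10) = 57.54
Friis cascade:
  F = 1.950 + (2.118 − 1)/0.5129 + (4.571 − 1)/4.721 + (3.873 − 1)/1.033 = 7.668
NF = 10 log₁₀(7.668) = 8.85 dB

8.85 dB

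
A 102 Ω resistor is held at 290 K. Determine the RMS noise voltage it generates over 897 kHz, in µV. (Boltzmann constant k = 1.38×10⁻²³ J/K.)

1.21 µV

V_n = √(4kTRB)
4kTRB = 4 × 1.38×10⁻²³ × 290 × 1.02×10² × 8.97×10⁵ = 1.46×10⁻¹² V²
V_n = √(1.46×10⁻¹²) = 1.21×10⁻⁶ V = 1.21 µV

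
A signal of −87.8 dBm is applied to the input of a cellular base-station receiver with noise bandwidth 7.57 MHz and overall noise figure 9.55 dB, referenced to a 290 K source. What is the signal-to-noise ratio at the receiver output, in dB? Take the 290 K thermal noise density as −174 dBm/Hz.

Noise floor: N = −174 + 10 log₁₀(B) + NF
10 log₁₀(7.57×10⁶) = 68.79 dB
N = −174 + 68.79 + 9.55 = −95.66 dBm
SNR = P_sig − N = −87.8 − (−95.66) = 7.86 dB → 7.9 dB

7.9 dB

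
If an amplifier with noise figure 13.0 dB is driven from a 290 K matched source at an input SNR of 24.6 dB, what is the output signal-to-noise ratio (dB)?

By definition F = SNR_in/SNR_out, so in dB: SNR_out = SNR_in − NF
SNR_out = 24.6 − 13.0 = 11.6 dB

11.6 dB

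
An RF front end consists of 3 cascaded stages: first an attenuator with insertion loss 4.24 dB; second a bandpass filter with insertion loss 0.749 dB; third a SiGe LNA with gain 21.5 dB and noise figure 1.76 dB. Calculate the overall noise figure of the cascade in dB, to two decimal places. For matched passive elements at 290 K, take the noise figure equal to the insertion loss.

Convert to linear (a loss of L dB is a gain of −L dB): F_i = 10^(NF_i/10), G_i = 10^(G_i,dB/10)
  Stage 1: F_1 = 10^(4.24/10) = 2.655, G_1 = 10^(−4.24/10) = 0.3767
  Stage 2: F_2 = 10^(0.749/10) = 1.188, G_2 = 10^(−0.749/10) = 0.8416
  Stage 3: F_3 = 10^(1.76/10) = 1.500, G_3 = 10^(21.5/10) = 141.3
Friis cascade:
  F = 2.655 + (1.188 − 1)/0.3767 + (1.500 − 1)/0.3170 = 4.730
NF = 10 log₁₀(4.730) = 6.75 dB

6.75 dB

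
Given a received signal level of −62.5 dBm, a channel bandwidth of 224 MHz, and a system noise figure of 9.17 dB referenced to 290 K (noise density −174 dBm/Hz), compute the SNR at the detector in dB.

18.8 dB

Noise floor: N = −174 + 10 log₁₀(B) + NF
10 log₁₀(2.24×10⁸) = 83.5 dB
N = −174 + 83.5 + 9.17 = −81.33 dBm
SNR = P_sig − N = −62.5 − (−81.33) = 18.83 dB → 18.8 dB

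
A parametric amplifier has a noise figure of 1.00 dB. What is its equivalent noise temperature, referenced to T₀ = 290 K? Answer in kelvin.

F = 10^(1.00/10) = 1.25893
T_e = (F − 1)·T₀ = (1.25893 − 1) × 290 = 75.1 K

75.1 K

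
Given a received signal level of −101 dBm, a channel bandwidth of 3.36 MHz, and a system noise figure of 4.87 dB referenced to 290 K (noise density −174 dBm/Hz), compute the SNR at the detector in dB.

Noise floor: N = −174 + 10 log₁₀(B) + NF
10 log₁₀(3.36×10⁶) = 65.26 dB
N = −174 + 65.26 + 4.87 = −103.87 dBm
SNR = P_sig − N = −101 − (−103.87) = 2.87 dB → 2.9 dB

2.9 dB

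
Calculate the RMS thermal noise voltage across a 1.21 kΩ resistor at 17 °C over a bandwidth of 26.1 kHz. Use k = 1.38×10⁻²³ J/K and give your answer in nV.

T = 17 °C + 273.15 = 290.15 K
V_n = √(4kTRB)
4kTRB = 4 × 1.38×10⁻²³ × 290.15 × 1.21×10³ × 2.61×10⁴ = 5.06×10⁻¹³ V²
V_n = √(5.06×10⁻¹³) = 7.11×10⁻⁷ V = 711 nV

711 nV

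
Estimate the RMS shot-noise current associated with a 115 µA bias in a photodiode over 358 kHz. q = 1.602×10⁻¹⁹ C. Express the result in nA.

I_n = √(2qI·B)
2qI·B = 2 × 1.602×10⁻¹⁹ × 1.15×10⁻⁴ × 3.58×10⁵ = 1.32×10⁻¹⁷ A²
I_n = √(1.32×10⁻¹⁷) = 3.63×10⁻⁹ A = 3.63 nA

3.63 nA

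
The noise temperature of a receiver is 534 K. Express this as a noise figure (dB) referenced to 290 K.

F = 1 + T_e/T₀ = 1 + 534/290 = 2.84138
NF = 10 log₁₀(2.84138) = 4.54 dB

4.54 dB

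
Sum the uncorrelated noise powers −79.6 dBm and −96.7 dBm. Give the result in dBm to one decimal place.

−79.5 dBm

Convert to linear, add, convert back:
P₁ = 1.10×10⁻¹¹ W, P₂ = 2.14×10⁻¹³ W
P_tot = 1.12×10⁻¹¹ W → 10 log₁₀(P_tot / 10⁻³) = −79.5 dBm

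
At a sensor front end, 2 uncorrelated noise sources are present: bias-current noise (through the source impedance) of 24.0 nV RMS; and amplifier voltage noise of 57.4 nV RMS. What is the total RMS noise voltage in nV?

62.2 nV

Uncorrelated sources add in power (mean-square): V_tot = √(ΣV_i²)
V_tot = √[(2.40×10⁻⁸)² + (5.74×10⁻⁸)²] = 6.22×10⁻⁸ V = 62.2 nV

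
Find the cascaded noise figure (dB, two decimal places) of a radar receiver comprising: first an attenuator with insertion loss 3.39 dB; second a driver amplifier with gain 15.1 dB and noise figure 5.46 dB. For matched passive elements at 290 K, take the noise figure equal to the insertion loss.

Convert to linear (a loss of L dB is a gain of −L dB): F_i = 10^(NF_i/10), G_i = 10^(G_i,dB/10)
  Stage 1: F_1 = 10^(3.39/10) = 2.183, G_1 = 10^(−3.39/10) = 0.4581
  Stage 2: F_2 = 10^(5.46/10) = 3.516, G_2 = 10^(15.1/10) = 32.36
Friis cascade:
  F = 2.183 + (3.516 − 1)/0.4581 = 7.674
NF = 10 log₁₀(7.674) = 8.85 dB

8.85 dB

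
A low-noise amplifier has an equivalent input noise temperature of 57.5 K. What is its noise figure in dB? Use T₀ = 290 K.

0.786 dB

F = 1 + T_e/T₀ = 1 + 57.5/290 = 1.19828
NF = 10 log₁₀(1.19828) = 0.786 dB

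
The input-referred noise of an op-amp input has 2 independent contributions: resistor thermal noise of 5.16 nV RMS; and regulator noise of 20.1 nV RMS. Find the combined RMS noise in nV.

20.8 nV

Uncorrelated sources add in power (mean-square): V_tot = √(ΣV_i²)
V_tot = √[(5.16×10⁻⁹)² + (2.01×10⁻⁸)²] = 2.08×10⁻⁸ V = 20.8 nV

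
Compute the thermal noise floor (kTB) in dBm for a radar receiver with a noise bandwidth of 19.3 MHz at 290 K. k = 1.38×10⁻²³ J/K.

−101.1 dBm

P_n = kTB = 1.38×10⁻²³ × 290 × 1.93×10⁷ = 7.72×10⁻¹⁴ W
In dBm: 10 log₁₀(7.72×10⁻¹⁴ / 10⁻³) = −101.1 dBm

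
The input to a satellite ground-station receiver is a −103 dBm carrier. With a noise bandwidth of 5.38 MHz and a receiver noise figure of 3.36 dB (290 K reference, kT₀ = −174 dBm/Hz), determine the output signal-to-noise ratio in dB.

0.3 dB

Noise floor: N = −174 + 10 log₁₀(B) + NF
10 log₁₀(5.38×10⁶) = 67.31 dB
N = −174 + 67.31 + 3.36 = −103.33 dBm
SNR = P_sig − N = −103 − (−103.33) = 0.33 dB → 0.3 dB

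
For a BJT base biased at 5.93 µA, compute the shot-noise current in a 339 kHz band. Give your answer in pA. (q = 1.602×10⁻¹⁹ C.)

I_n = √(2qI·B)
2qI·B = 2 × 1.602×10⁻¹⁹ × 5.93×10⁻⁶ × 3.39×10⁵ = 6.44×10⁻¹⁹ A²
I_n = √(6.44×10⁻¹⁹) = 8.03×10⁻¹⁰ A = 803 pA

803 pA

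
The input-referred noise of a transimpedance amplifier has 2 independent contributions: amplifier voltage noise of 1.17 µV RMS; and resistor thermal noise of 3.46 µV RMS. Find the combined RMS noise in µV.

Uncorrelated sources add in power (mean-square): V_tot = √(ΣV_i²)
V_tot = √[(1.17×10⁻⁶)² + (3.46×10⁻⁶)²] = 3.65×10⁻⁶ V = 3.65 µV

3.65 µV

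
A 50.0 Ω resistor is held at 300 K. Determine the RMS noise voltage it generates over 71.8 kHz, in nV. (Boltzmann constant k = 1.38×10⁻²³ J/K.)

V_n = √(4kTRB)
4kTRB = 4 × 1.38×10⁻²³ × 300 × 5.00×10¹ × 7.18×10⁴ = 5.95×10⁻¹⁴ V²
V_n = √(5.95×10⁻¹⁴) = 2.44×10⁻⁷ V = 244 nV

244 nV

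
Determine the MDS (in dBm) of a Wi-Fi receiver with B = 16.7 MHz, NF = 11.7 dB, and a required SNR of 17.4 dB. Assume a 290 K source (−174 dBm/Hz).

Sensitivity = −174 + 10 log₁₀(B) + NF + SNR_min
= −174 + 72.23 + 11.7 + 17.4
= −72.67 dBm → −72.7 dBm

−72.7 dBm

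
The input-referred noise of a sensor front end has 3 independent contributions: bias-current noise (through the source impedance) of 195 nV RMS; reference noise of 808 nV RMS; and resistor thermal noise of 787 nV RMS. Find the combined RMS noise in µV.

Uncorrelated sources add in power (mean-square): V_tot = √(ΣV_i²)
V_tot = √[(1.95×10⁻⁷)² + (8.08×10⁻⁷)² + (7.87×10⁻⁷)²] = 1.14×10⁻⁶ V = 1.14 µV

1.14 µV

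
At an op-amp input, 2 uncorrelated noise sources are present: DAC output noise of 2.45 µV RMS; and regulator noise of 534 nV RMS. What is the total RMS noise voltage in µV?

2.51 µV

Uncorrelated sources add in power (mean-square): V_tot = √(ΣV_i²)
V_tot = √[(2.45×10⁻⁶)² + (5.34×10⁻⁷)²] = 2.51×10⁻⁶ V = 2.51 µV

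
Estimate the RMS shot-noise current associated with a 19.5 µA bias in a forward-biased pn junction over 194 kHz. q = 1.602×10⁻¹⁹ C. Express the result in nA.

1.10 nA

I_n = √(2qI·B)
2qI·B = 2 × 1.602×10⁻¹⁹ × 1.95×10⁻⁵ × 1.94×10⁵ = 1.21×10⁻¹⁸ A²
I_n = √(1.21×10⁻¹⁸) = 1.10×10⁻⁹ A = 1.10 nA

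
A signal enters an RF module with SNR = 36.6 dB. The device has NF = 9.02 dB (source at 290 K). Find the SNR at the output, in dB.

By definition F = SNR_in/SNR_out, so in dB: SNR_out = SNR_in − NF
SNR_out = 36.6 − 9.02 = 27.58 dB

27.58 dB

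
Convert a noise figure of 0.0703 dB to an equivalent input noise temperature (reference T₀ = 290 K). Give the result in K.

F = 10^(0.0703/10) = 1.01632
T_e = (F − 1)·T₀ = (1.01632 − 1) × 290 = 4.73 K

4.73 K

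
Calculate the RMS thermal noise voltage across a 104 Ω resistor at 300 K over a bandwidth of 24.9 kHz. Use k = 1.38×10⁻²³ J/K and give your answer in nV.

207 nV

V_n = √(4kTRB)
4kTRB = 4 × 1.38×10⁻²³ × 300 × 1.04×10² × 2.49×10⁴ = 4.29×10⁻¹⁴ V²
V_n = √(4.29×10⁻¹⁴) = 2.07×10⁻⁷ V = 207 nV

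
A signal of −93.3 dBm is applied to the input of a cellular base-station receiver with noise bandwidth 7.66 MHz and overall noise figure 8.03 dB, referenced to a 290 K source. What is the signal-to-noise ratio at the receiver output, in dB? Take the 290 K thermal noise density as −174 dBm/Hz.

Noise floor: N = −174 + 10 log₁₀(B) + NF
10 log₁₀(7.66×10⁶) = 68.84 dB
N = −174 + 68.84 + 8.03 = −97.13 dBm
SNR = P_sig − N = −93.3 − (−97.13) = 3.83 dB → 3.8 dB

3.8 dB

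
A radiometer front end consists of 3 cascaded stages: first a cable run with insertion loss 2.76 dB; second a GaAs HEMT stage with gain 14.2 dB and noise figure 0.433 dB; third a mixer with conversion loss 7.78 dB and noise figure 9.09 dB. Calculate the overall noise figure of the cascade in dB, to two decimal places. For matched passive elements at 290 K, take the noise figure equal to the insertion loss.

Convert to linear (a loss of L dB is a gain of −L dB): F_i = 10^(NF_i/10), G_i = 10^(G_i,dB/10)
  Stage 1: F_1 = 10^(2.76/10) = 1.888, G_1 = 10^(−2.76/10) = 0.5297
  Stage 2: F_2 = 10^(0.433/10) = 1.105, G_2 = 10^(14.2/10) = 26.30
  Stage 3: F_3 = 10^(9.09/10) = 8.110, G_3 = 10^(−7.78/10) = 0.1667
Friis cascade:
  F = 1.888 + (1.105 − 1)/0.5297 + (8.110 − 1)/13.93 = 2.596
NF = 10 log₁₀(2.596) = 4.14 dB

4.14 dB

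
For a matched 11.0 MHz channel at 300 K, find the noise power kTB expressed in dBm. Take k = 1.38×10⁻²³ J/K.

−103.4 dBm

P_n = kTB = 1.38×10⁻²³ × 300 × 1.10×10⁷ = 4.55×10⁻¹⁴ W
In dBm: 10 log₁₀(4.55×10⁻¹⁴ / 10⁻³) = −103.4 dBm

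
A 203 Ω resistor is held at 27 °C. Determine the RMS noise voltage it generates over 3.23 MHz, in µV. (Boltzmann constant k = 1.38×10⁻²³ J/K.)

T = 27 °C + 273.15 = 300.15 K
V_n = √(4kTRB)
4kTRB = 4 × 1.38×10⁻²³ × 300.15 × 2.03×10² × 3.23×10⁶ = 1.09×10⁻¹¹ V²
V_n = √(1.09×10⁻¹¹) = 3.30×10⁻⁶ V = 3.30 µV

3.30 µV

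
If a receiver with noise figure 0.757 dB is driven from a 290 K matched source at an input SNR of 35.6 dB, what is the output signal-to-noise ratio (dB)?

34.843 dB

By definition F = SNR_in/SNR_out, so in dB: SNR_out = SNR_in − NF
SNR_out = 35.6 − 0.757 = 34.843 dB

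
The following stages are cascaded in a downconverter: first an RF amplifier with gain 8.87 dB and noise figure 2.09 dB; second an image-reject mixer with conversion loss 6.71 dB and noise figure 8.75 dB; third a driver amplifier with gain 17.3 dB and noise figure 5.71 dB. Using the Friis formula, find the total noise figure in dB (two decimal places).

Convert to linear (a loss of L dB is a gain of −L dB): F_i = 10^(NF_i/10), G_i = 10^(G_i,dB/10)
  Stage 1: F_1 = 10^(2.09/10) = 1.618, G_1 = 10^(8.87/10) = 7.709
  Stage 2: F_2 = 10^(8.75/10) = 7.499, G_2 = 10^(−6.71/10) = 0.2133
  Stage 3: F_3 = 10^(5.71/10) = 3.724, G_3 = 10^(17.3/10) = 53.70
Friis cascade:
  F = 1.618 + (7.499 − 1)/7.709 + (3.724 − 1)/1.644 = 4.118
NF = 10 log₁₀(4.118) = 6.15 dB

6.15 dB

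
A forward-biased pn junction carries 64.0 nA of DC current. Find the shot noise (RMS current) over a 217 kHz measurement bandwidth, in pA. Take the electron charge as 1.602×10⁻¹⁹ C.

66.7 pA

I_n = √(2qI·B)
2qI·B = 2 × 1.602×10⁻¹⁹ × 6.40×10⁻⁸ × 2.17×10⁵ = 4.45×10⁻²¹ A²
I_n = √(4.45×10⁻²¹) = 6.67×10⁻¹¹ A = 66.7 pA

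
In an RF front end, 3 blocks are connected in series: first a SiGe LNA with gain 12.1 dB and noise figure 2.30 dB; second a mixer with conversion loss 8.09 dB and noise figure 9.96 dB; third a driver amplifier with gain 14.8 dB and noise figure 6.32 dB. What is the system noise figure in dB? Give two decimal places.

Convert to linear (a loss of L dB is a gain of −L dB): F_i = 10^(NF_i/10), G_i = 10^(G_i,dB/10)
  Stage 1: F_1 = 10^(2.30/10) = 1.698, G_1 = 10^(12.1/10) = 16.22
  Stage 2: F_2 = 10^(9.96/10) = 9.908, G_2 = 10^(−8.09/10) = 0.1552
  Stage 3: F_3 = 10^(6.32/10) = 4.285, G_3 = 10^(14.8/10) = 30.20
Friis cascade:
  F = 1.698 + (9.908 − 1)/16.22 + (4.285 − 1)/2.518 = 3.552
NF = 10 log₁₀(3.552) = 5.51 dB

5.51 dB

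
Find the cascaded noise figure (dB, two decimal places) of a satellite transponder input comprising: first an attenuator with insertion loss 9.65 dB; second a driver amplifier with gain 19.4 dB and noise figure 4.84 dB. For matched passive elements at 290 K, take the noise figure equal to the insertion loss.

Convert to linear (a loss of L dB is a gain of −L dB): F_i = 10^(NF_i/10), G_i = 10^(G_i,dB/10)
  Stage 1: F_1 = 10^(9.65/10) = 9.226, G_1 = 10^(−9.65/10) = 0.1084
  Stage 2: F_2 = 10^(4.84/10) = 3.048, G_2 = 10^(19.4/10) = 87.10
Friis cascade:
  F = 9.226 + (3.048 − 1)/0.1084 = 28.12
NF = 10 log₁₀(28.12) = 14.49 dB

14.49 dB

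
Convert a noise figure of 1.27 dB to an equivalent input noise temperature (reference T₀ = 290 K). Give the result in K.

98.5 K

F = 10^(1.27/10) = 1.33968
T_e = (F − 1)·T₀ = (1.33968 − 1) × 290 = 98.5 K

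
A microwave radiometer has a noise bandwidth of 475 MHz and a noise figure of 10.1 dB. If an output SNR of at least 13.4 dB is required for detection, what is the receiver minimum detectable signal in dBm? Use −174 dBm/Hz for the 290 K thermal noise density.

−63.7 dBm

Sensitivity = −174 + 10 log₁₀(B) + NF + SNR_min
= −174 + 86.77 + 10.1 + 13.4
= −63.73 dBm → −63.7 dBm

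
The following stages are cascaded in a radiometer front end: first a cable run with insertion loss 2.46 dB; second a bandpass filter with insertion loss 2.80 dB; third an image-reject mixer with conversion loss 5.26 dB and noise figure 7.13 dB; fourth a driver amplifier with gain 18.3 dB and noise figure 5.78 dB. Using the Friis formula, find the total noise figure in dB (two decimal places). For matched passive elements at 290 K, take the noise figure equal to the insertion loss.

Convert to linear (a loss of L dB is a gain of −L dB): F_i = 10^(NF_i/10), G_i = 10^(G_i,dB/10)
  Stage 1: F_1 = 10^(2.46/10) = 1.762, G_1 = 10^(−2.46/10) = 0.5675
  Stage 2: F_2 = 10^(2.80/10) = 1.905, G_2 = 10^(−2.80/10) = 0.5248
  Stage 3: F_3 = 10^(7.13/10) = 5.164, G_3 = 10^(−5.26/10) = 0.2979
  Stage 4: F_4 = 10^(5.78/10) = 3.784, G_4 = 10^(18.3/10) = 67.61
Friis cascade:
  F = 1.762 + (1.905 − 1)/0.5675 + (5.164 − 1)/0.2979 + (3.784 − 1)/0.08872 = 48.72
NF = 10 log₁₀(48.72) = 16.88 dB

16.88 dB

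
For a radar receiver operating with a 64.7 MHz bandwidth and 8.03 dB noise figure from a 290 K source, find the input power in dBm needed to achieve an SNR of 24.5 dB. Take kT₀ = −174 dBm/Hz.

−63.4 dBm

Sensitivity = −174 + 10 log₁₀(B) + NF + SNR_min
= −174 + 78.11 + 8.03 + 24.5
= −63.36 dBm → −63.4 dBm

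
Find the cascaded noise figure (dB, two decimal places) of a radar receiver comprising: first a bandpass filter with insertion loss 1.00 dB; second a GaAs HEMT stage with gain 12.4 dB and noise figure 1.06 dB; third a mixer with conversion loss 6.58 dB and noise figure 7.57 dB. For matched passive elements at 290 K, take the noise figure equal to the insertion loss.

Convert to linear (a loss of L dB is a gain of −L dB): F_i = 10^(NF_i/10), G_i = 10^(G_i,dB/10)
  Stage 1: F_1 = 10^(1.00/10) = 1.259, G_1 = 10^(−1.00/10) = 0.7943
  Stage 2: F_2 = 10^(1.06/10) = 1.276, G_2 = 10^(12.4/10) = 17.38
  Stage 3: F_3 = 10^(7.57/10) = 5.715, G_3 = 10^(−6.58/10) = 0.2198
Friis cascade:
  F = 1.259 + (1.276 − 1)/0.7943 + (5.715 − 1)/13.80 = 1.948
NF = 10 log₁₀(1.948) = 2.90 dB

2.90 dB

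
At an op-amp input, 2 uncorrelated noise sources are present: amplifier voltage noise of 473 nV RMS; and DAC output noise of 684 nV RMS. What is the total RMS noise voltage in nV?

Uncorrelated sources add in power (mean-square): V_tot = √(ΣV_i²)
V_tot = √[(4.73×10⁻⁷)² + (6.84×10⁻⁷)²] = 8.32×10⁻⁷ V = 832 nV

832 nV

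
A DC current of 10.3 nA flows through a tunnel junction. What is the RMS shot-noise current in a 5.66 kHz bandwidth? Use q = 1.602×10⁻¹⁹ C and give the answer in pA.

4.32 pA

I_n = √(2qI·B)
2qI·B = 2 × 1.602×10⁻¹⁹ × 1.03×10⁻⁸ × 5.66×10³ = 1.87×10⁻²³ A²
I_n = √(1.87×10⁻²³) = 4.32×10⁻¹² A = 4.32 pA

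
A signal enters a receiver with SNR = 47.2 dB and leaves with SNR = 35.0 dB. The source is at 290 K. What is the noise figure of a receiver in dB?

12.2 dB

NF (dB) = SNR_in(dB) − SNR_out(dB) when the source is at T₀
NF = 47.2 − 35.0 = 12.2 dB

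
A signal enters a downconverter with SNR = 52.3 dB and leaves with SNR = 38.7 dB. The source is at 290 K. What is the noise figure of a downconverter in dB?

13.6 dB

NF (dB) = SNR_in(dB) − SNR_out(dB) when the source is at T₀
NF = 52.3 − 38.7 = 13.6 dB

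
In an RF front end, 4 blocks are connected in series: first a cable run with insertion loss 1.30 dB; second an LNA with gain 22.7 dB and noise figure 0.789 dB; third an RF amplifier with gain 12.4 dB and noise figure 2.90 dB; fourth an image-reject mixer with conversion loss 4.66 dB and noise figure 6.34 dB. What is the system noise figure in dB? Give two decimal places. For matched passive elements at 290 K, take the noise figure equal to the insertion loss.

Convert to linear (a loss of L dB is a gain of −L dB): F_i = 10^(NF_i/10), G_i = 10^(G_i,dB/10)
  Stage 1: F_1 = 10^(1.30/10) = 1.349, G_1 = 10^(−1.30/10) = 0.7413
  Stage 2: F_2 = 10^(0.789/10) = 1.199, G_2 = 10^(22.7/10) = 186.2
  Stage 3: F_3 = 10^(2.90/10) = 1.950, G_3 = 10^(12.4/10) = 17.38
  Stage 4: F_4 = 10^(6.34/10) = 4.305, G_4 = 10^(−4.66/10) = 0.3420
Friis cascade:
  F = 1.349 + (1.199 − 1)/0.7413 + (1.950 − 1)/138.0 + (4.305 − 1)/2399 = 1.626
NF = 10 log₁₀(1.626) = 2.11 dB

2.11 dB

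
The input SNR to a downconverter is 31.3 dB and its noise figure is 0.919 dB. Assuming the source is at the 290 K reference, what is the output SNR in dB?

By definition F = SNR_in/SNR_out, so in dB: SNR_out = SNR_in − NF
SNR_out = 31.3 − 0.919 = 30.381 dB

30.381 dB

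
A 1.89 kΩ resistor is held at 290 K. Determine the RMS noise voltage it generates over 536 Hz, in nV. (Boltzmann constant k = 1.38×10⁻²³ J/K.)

127 nV

V_n = √(4kTRB)
4kTRB = 4 × 1.38×10⁻²³ × 290 × 1.89×10³ × 5.36×10² = 1.62×10⁻¹⁴ V²
V_n = √(1.62×10⁻¹⁴) = 1.27×10⁻⁷ V = 127 nV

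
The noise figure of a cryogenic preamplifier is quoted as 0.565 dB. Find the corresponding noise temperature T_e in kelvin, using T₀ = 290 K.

40.3 K

F = 10^(0.565/10) = 1.13894
T_e = (F − 1)·T₀ = (1.13894 − 1) × 290 = 40.3 K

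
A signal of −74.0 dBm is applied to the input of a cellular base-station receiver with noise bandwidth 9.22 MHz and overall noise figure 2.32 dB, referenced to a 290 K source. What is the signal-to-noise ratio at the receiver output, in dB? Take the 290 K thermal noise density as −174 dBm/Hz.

Noise floor: N = −174 + 10 log₁₀(B) + NF
10 log₁₀(9.22×10⁶) = 69.65 dB
N = −174 + 69.65 + 2.32 = −102.03 dBm
SNR = P_sig − N = −74.0 − (−102.03) = 28.03 dB → 28.0 dB

28.0 dB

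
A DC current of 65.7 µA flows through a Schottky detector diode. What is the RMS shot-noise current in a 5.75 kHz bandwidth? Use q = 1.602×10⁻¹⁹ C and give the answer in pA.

I_n = √(2qI·B)
2qI·B = 2 × 1.602×10⁻¹⁹ × 6.57×10⁻⁵ × 5.75×10³ = 1.21×10⁻¹⁹ A²
I_n = √(1.21×10⁻¹⁹) = 3.48×10⁻¹⁰ A = 348 pA

348 pA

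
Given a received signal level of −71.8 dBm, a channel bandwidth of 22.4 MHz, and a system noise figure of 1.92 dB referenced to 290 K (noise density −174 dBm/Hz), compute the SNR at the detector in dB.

Noise floor: N = −174 + 10 log₁₀(B) + NF
10 log₁₀(2.24×10⁷) = 73.5 dB
N = −174 + 73.5 + 1.92 = −98.58 dBm
SNR = P_sig − N = −71.8 − (−98.58) = 26.78 dB → 26.8 dB

26.8 dB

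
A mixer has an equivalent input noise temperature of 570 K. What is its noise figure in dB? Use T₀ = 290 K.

F = 1 + T_e/T₀ = 1 + 570/290 = 2.96552
NF = 10 log₁₀(2.96552) = 4.72 dB

4.72 dB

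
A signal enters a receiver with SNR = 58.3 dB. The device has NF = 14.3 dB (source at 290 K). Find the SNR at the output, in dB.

By definition F = SNR_in/SNR_out, so in dB: SNR_out = SNR_in − NF
SNR_out = 58.3 − 14.3 = 44.0 dB

44.0 dB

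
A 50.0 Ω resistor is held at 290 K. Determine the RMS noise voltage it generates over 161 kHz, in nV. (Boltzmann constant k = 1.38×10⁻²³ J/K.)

359 nV

V_n = √(4kTRB)
4kTRB = 4 × 1.38×10⁻²³ × 290 × 5.00×10¹ × 1.61×10⁵ = 1.29×10⁻¹³ V²
V_n = √(1.29×10⁻¹³) = 3.59×10⁻⁷ V = 359 nV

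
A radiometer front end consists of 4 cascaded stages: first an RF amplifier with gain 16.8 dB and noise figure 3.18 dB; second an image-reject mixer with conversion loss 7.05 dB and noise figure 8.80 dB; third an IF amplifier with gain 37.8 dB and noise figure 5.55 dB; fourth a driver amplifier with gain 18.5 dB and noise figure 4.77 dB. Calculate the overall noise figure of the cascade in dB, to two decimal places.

3.96 dB

Convert to linear (a loss of L dB is a gain of −L dB): F_i = 10^(NF_i/10), G_i = 10^(G_i,dB/10)
  Stage 1: F_1 = 10^(3.18/10) = 2.080, G_1 = 10^(16.8/10) = 47.86
  Stage 2: F_2 = 10^(8.80/10) = 7.586, G_2 = 10^(−7.05/10) = 0.1972
  Stage 3: F_3 = 10^(5.55/10) = 3.589, G_3 = 10^(37.8/10) = 6026
  Stage 4: F_4 = 10^(4.77/10) = 2.999, G_4 = 10^(18.5/10) = 70.79
Friis cascade:
  F = 2.080 + (7.586 − 1)/47.86 + (3.589 − 1)/9.441 + (2.999 − 1)/5.689×10⁴ = 2.492
NF = 10 log₁₀(2.492) = 3.96 dB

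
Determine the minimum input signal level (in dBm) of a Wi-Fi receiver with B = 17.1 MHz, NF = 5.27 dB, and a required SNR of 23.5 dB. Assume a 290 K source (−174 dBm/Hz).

Sensitivity = −174 + 10 log₁₀(B) + NF + SNR_min
= −174 + 72.33 + 5.27 + 23.5
= −72.90 dBm → −72.9 dBm

−72.9 dBm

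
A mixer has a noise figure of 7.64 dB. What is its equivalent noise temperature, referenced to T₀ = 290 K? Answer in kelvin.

F = 10^(7.64/10) = 5.80764
T_e = (F − 1)·T₀ = (5.80764 − 1) × 290 = 1394 K

1394 K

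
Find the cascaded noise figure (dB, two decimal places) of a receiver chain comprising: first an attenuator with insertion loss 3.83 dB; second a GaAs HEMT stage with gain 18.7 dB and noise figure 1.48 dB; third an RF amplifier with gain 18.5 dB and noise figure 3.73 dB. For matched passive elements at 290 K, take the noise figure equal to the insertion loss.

Convert to linear (a loss of L dB is a gain of −L dB): F_i = 10^(NF_i/10), G_i = 10^(G_i,dB/10)
  Stage 1: F_1 = 10^(3.83/10) = 2.415, G_1 = 10^(−3.83/10) = 0.4140
  Stage 2: F_2 = 10^(1.48/10) = 1.406, G_2 = 10^(18.7/10) = 74.13
  Stage 3: F_3 = 10^(3.73/10) = 2.360, G_3 = 10^(18.5/10) = 70.79
Friis cascade:
  F = 2.415 + (1.406 − 1)/0.4140 + (2.360 − 1)/30.69 = 3.441
NF = 10 log₁₀(3.441) = 5.37 dB

5.37 dB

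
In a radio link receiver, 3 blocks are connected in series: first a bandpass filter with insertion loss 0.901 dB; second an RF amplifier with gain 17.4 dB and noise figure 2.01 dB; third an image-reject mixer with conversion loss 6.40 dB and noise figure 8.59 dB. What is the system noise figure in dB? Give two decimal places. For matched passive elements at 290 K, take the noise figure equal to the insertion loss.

Convert to linear (a loss of L dB is a gain of −L dB): F_i = 10^(NF_i/10), G_i = 10^(G_i,dB/10)
  Stage 1: F_1 = 10^(0.901/10) = 1.231, G_1 = 10^(−0.901/10) = 0.8126
  Stage 2: F_2 = 10^(2.01/10) = 1.589, G_2 = 10^(17.4/10) = 54.95
  Stage 3: F_3 = 10^(8.59/10) = 7.228, G_3 = 10^(−6.40/10) = 0.2291
Friis cascade:
  F = 1.231 + (1.589 − 1)/0.8126 + (7.228 − 1)/44.66 = 2.094
NF = 10 log₁₀(2.094) = 3.21 dB

3.21 dB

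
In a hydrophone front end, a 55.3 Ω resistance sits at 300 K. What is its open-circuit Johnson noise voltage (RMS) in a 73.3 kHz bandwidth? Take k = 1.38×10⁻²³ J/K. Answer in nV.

V_n = √(4kTRB)
4kTRB = 4 × 1.38×10⁻²³ × 300 × 5.53×10¹ × 7.33×10⁴ = 6.71×10⁻¹⁴ V²
V_n = √(6.71×10⁻¹⁴) = 2.59×10⁻⁷ V = 259 nV

259 nV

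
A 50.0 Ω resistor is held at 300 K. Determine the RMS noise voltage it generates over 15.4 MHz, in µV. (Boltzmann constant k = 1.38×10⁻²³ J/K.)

V_n = √(4kTRB)
4kTRB = 4 × 1.38×10⁻²³ × 300 × 5.00×10¹ × 1.54×10⁷ = 1.28×10⁻¹¹ V²
V_n = √(1.28×10⁻¹¹) = 3.57×10⁻⁶ V = 3.57 µV

3.57 µV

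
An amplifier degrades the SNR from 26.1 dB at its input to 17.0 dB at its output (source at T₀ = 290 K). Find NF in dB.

9.1 dB

NF (dB) = SNR_in(dB) − SNR_out(dB) when the source is at T₀
NF = 26.1 − 17.0 = 9.1 dB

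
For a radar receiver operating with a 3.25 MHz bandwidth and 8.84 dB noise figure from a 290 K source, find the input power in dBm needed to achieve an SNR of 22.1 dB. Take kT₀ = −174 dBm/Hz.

Sensitivity = −174 + 10 log₁₀(B) + NF + SNR_min
= −174 + 65.12 + 8.84 + 22.1
= −77.94 dBm → −77.9 dBm

−77.9 dBm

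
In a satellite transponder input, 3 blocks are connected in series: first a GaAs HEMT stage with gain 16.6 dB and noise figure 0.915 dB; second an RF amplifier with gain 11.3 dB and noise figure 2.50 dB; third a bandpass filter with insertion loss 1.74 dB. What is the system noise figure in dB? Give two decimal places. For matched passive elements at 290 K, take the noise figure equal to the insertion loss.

0.98 dB

Convert to linear (a loss of L dB is a gain of −L dB): F_i = 10^(NF_i/10), G_i = 10^(G_i,dB/10)
  Stage 1: F_1 = 10^(0.915/10) = 1.235, G_1 = 10^(16.6/10) = 45.71
  Stage 2: F_2 = 10^(2.50/10) = 1.778, G_2 = 10^(11.3/10) = 13.49
  Stage 3: F_3 = 10^(1.74/10) = 1.493, G_3 = 10^(−1.74/10) = 0.6699
Friis cascade:
  F = 1.235 + (1.778 − 1)/45.71 + (1.493 − 1)/616.6 = 1.252
NF = 10 log₁₀(1.252) = 0.98 dB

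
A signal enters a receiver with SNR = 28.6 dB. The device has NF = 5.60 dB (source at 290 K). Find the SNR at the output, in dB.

23.00 dB

By definition F = SNR_in/SNR_out, so in dB: SNR_out = SNR_in − NF
SNR_out = 28.6 − 5.60 = 23.00 dB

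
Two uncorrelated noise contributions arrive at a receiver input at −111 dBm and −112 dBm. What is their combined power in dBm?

−108.5 dBm

Convert to linear, add, convert back:
P₁ = 7.94×10⁻¹⁵ W, P₂ = 6.31×10⁻¹⁵ W
P_tot = 1.43×10⁻¹⁴ W → 10 log₁₀(P_tot / 10⁻³) = −108.5 dBm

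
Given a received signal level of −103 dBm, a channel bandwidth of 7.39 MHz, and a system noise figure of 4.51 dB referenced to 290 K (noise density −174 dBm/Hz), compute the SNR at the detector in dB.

Noise floor: N = −174 + 10 log₁₀(B) + NF
10 log₁₀(7.39×10⁶) = 68.69 dB
N = −174 + 68.69 + 4.51 = −100.80 dBm
SNR = P_sig − N = −103 − (−100.80) = −2.20 dB → −2.2 dB

−2.2 dB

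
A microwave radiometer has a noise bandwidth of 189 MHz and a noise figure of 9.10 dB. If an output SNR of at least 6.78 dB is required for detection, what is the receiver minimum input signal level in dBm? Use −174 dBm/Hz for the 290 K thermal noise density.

−75.4 dBm

Sensitivity = −174 + 10 log₁₀(B) + NF + SNR_min
= −174 + 82.76 + 9.10 + 6.78
= −75.36 dBm → −75.4 dBm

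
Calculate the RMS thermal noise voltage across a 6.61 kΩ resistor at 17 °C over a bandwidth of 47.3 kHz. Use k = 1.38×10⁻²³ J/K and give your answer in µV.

T = 17 °C + 273.15 = 290.15 K
V_n = √(4kTRB)
4kTRB = 4 × 1.38×10⁻²³ × 290.15 × 6.61×10³ × 4.73×10⁴ = 5.01×10⁻¹² V²
V_n = √(5.01×10⁻¹²) = 2.24×10⁻⁶ V = 2.24 µV

2.24 µV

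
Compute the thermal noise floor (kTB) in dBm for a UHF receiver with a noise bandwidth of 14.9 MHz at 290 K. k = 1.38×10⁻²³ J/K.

P_n = kTB = 1.38×10⁻²³ × 290 × 1.49×10⁷ = 5.96×10⁻¹⁴ W
In dBm: 10 log₁₀(5.96×10⁻¹⁴ / 10⁻³) = −102.2 dBm

−102.2 dBm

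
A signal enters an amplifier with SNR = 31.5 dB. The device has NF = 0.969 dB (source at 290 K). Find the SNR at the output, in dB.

30.531 dB

By definition F = SNR_in/SNR_out, so in dB: SNR_out = SNR_in − NF
SNR_out = 31.5 − 0.969 = 30.531 dB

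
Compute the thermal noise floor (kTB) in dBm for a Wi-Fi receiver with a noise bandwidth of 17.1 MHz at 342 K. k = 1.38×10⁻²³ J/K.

−100.9 dBm

P_n = kTB = 1.38×10⁻²³ × 342 × 1.71×10⁷ = 8.07×10⁻¹⁴ W
In dBm: 10 log₁₀(8.07×10⁻¹⁴ / 10⁻³) = −100.9 dBm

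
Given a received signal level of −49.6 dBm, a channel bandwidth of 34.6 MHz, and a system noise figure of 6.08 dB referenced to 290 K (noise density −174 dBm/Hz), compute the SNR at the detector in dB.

Noise floor: N = −174 + 10 log₁₀(B) + NF
10 log₁₀(3.46×10⁷) = 75.39 dB
N = −174 + 75.39 + 6.08 = −92.53 dBm
SNR = P_sig − N = −49.6 − (−92.53) = 42.93 dB → 42.9 dB

42.9 dB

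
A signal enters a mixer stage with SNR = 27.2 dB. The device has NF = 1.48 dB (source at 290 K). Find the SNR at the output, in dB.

By definition F = SNR_in/SNR_out, so in dB: SNR_out = SNR_in − NF
SNR_out = 27.2 − 1.48 = 25.72 dB

25.72 dB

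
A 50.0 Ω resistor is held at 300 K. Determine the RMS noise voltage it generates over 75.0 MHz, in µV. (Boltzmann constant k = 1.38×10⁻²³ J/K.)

V_n = √(4kTRB)
4kTRB = 4 × 1.38×10⁻²³ × 300 × 5.00×10¹ × 7.50×10⁷ = 6.21×10⁻¹¹ V²
V_n = √(6.21×10⁻¹¹) = 7.88×10⁻⁶ V = 7.88 µV

7.88 µV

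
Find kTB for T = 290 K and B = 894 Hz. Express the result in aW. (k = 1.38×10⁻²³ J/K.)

3.58 aW

P_n = kTB = 1.38×10⁻²³ × 290 × 8.94×10² = 3.58×10⁻¹⁸ W = 3.58 aW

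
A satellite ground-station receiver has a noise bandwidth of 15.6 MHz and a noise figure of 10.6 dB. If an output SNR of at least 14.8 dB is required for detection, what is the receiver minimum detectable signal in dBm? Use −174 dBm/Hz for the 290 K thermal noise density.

Sensitivity = −174 + 10 log₁₀(B) + NF + SNR_min
= −174 + 71.93 + 10.6 + 14.8
= −76.67 dBm → −76.7 dBm

−76.7 dBm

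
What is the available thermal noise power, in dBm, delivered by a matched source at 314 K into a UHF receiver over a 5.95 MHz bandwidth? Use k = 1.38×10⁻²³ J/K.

P_n = kTB = 1.38×10⁻²³ × 314 × 5.95×10⁶ = 2.58×10⁻¹⁴ W
In dBm: 10 log₁₀(2.58×10⁻¹⁴ / 10⁻³) = −105.9 dBm

−105.9 dBm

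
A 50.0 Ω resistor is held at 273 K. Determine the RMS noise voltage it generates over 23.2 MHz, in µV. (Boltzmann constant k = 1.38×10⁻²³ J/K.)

V_n = √(4kTRB)
4kTRB = 4 × 1.38×10⁻²³ × 273 × 5.00×10¹ × 2.32×10⁷ = 1.75×10⁻¹¹ V²
V_n = √(1.75×10⁻¹¹) = 4.18×10⁻⁶ V = 4.18 µV

4.18 µV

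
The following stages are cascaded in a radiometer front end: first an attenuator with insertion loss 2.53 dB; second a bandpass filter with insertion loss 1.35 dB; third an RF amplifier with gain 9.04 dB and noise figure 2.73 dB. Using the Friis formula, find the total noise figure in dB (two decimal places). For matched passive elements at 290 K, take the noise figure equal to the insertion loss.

6.61 dB

Convert to linear (a loss of L dB is a gain of −L dB): F_i = 10^(NF_i/10), G_i = 10^(G_i,dB/10)
  Stage 1: F_1 = 10^(2.53/10) = 1.791, G_1 = 10^(−2.53/10) = 0.5585
  Stage 2: F_2 = 10^(1.35/10) = 1.365, G_2 = 10^(−1.35/10) = 0.7328
  Stage 3: F_3 = 10^(2.73/10) = 1.875, G_3 = 10^(9.04/10) = 8.017
Friis cascade:
  F = 1.791 + (1.365 − 1)/0.5585 + (1.875 − 1)/0.4093 = 4.581
NF = 10 log₁₀(4.581) = 6.61 dB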